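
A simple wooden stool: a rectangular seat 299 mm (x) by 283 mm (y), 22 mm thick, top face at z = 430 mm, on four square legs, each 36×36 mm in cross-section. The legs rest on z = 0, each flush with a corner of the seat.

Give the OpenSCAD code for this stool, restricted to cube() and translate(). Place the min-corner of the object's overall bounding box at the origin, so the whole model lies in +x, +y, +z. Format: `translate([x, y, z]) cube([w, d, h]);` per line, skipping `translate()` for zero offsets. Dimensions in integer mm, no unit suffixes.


translate([0, 0, 408]) cube([299, 283, 22]);
cube([36, 36, 408]);
translate([263, 0, 0]) cube([36, 36, 408]);
translate([0, 247, 0]) cube([36, 36, 408]);
translate([263, 247, 0]) cube([36, 36, 408]);


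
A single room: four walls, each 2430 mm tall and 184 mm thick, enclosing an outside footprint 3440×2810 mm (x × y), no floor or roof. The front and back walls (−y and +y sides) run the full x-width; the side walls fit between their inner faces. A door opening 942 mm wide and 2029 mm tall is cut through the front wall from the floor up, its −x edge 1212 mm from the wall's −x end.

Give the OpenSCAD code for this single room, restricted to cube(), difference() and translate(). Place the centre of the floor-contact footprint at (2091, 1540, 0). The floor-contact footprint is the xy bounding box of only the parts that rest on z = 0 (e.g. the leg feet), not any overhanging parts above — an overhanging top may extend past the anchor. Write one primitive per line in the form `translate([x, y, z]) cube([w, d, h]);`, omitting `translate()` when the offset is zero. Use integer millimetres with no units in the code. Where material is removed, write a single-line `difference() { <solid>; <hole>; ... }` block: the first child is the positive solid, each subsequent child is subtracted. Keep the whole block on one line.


difference() { translate([371, 135, 0]) cube([3440, 184, 2430]); translate([1583, 135, 0]) cube([942, 184, 2029]); }
translate([371, 2761, 0]) cube([3440, 184, 2430]);
translate([371, 319, 0]) cube([184, 2442, 2430]);
translate([3627, 319, 0]) cube([184, 2442, 2430]);


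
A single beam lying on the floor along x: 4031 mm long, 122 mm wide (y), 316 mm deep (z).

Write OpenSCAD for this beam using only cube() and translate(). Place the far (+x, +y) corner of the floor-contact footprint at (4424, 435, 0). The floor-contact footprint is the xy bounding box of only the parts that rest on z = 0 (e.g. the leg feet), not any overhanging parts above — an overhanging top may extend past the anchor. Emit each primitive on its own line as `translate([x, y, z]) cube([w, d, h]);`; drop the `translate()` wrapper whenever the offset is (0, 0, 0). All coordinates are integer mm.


translate([393, 313, 0]) cube([4031, 122, 316]);


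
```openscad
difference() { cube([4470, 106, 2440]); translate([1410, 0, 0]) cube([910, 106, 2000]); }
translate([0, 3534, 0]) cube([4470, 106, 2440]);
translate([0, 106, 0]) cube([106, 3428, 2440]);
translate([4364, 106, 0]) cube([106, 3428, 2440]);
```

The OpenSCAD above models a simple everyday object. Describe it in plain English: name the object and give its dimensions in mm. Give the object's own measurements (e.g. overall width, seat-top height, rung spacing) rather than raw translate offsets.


A single room: four walls, each 2440 mm tall and 106 mm thick, enclosing an outside footprint 4470×3640 mm (x × y), no floor or roof. The front and back walls (−y and +y sides) run the full x-width; the side walls fit between their inner faces. A door opening 910 mm wide and 2000 mm tall is cut through the front wall from the floor up, its −x edge 1410 mm from the wall's −x end.


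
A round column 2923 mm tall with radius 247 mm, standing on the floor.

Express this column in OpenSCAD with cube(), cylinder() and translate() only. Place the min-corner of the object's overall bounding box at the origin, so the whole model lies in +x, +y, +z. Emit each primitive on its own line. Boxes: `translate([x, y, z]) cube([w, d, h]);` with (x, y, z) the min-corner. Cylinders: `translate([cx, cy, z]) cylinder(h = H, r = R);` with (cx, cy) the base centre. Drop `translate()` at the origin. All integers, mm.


translate([247, 247, 0]) cylinder(h = 2923, r = 247);


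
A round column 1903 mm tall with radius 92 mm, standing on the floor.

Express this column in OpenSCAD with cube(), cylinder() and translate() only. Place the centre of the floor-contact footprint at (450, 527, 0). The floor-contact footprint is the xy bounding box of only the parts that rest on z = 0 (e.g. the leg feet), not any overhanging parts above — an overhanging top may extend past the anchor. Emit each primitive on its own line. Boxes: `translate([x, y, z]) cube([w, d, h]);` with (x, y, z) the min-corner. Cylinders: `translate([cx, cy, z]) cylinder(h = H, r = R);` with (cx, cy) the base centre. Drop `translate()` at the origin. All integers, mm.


translate([450, 527, 0]) cylinder(h = 1903, r = 92);


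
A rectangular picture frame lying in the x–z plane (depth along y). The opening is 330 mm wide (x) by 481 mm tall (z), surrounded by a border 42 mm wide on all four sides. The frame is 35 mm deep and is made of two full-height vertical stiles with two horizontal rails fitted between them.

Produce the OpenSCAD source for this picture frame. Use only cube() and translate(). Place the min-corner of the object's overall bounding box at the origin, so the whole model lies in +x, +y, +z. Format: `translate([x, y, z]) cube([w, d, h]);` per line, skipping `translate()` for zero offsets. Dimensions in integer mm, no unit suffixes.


cube([42, 35, 565]);
translate([372, 0, 0]) cube([42, 35, 565]);
translate([42, 0, 0]) cube([330, 35, 42]);
translate([42, 0, 523]) cube([330, 35, 42]);


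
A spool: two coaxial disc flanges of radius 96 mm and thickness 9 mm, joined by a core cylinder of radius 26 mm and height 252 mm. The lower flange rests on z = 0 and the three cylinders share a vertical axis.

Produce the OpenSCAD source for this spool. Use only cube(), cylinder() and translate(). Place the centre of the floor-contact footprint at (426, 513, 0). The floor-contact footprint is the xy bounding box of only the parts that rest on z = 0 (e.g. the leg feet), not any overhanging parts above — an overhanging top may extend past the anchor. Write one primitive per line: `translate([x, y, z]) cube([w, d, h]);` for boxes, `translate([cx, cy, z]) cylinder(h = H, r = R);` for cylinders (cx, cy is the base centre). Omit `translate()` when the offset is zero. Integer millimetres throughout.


translate([426, 513, 0]) cylinder(h = 9, r = 96);
translate([426, 513, 9]) cylinder(h = 252, r = 26);
translate([426, 513, 261]) cylinder(h = 9, r = 96);


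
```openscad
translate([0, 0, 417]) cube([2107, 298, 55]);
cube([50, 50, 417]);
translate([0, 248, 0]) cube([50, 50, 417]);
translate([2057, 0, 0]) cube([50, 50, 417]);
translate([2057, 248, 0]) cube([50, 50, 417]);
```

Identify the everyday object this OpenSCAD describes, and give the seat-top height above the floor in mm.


A bench. The seat-top height is 472 mm.

A long slab on four corner posts — a bench. The slab sits at z = 417 with thickness 55, so the top is 417 + 55 = 472 mm.


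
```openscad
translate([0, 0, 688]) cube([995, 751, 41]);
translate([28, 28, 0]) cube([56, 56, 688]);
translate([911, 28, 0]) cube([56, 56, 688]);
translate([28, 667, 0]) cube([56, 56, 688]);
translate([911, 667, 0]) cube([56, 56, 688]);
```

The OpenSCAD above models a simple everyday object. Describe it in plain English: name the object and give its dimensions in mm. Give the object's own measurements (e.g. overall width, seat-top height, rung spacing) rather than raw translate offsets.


A rectangular dining table. The top is 995×751×41 mm with its upper surface at z = 729 mm. It stands on four 56×56 mm square legs, each inset 28 mm from the nearest pair of top edges, running from the floor to the underside of the top.


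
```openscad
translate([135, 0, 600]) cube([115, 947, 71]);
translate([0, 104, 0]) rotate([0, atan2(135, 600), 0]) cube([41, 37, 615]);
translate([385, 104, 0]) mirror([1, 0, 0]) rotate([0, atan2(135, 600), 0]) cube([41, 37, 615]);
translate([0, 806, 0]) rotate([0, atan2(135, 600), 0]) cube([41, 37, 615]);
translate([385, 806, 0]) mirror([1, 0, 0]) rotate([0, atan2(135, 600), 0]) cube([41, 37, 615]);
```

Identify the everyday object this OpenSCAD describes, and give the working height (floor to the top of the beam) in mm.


A sawhorse. The overall height is 671 mm.

A beam across two mirrored pairs of raked legs — a sawhorse. The beam's underside is at z = 600 (matching the legs' vertical rise in atan2(135, 600)) and the beam is 71 mm tall, so its top is at 600 + 71 = 671 mm. The raked legs top out at the beam's underside, so that is the highest point.


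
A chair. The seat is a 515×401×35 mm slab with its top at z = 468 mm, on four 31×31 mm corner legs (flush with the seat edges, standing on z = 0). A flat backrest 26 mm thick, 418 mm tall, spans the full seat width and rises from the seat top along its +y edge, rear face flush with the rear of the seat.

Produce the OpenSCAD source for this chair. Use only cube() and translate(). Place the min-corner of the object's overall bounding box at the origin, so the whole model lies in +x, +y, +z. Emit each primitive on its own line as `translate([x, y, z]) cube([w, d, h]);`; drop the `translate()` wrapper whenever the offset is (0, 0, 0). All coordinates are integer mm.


translate([0, 0, 433]) cube([515, 401, 35]);
cube([31, 31, 433]);
translate([484, 0, 0]) cube([31, 31, 433]);
translate([0, 370, 0]) cube([31, 31, 433]);
translate([484, 370, 0]) cube([31, 31, 433]);
translate([0, 375, 468]) cube([515, 26, 418]);


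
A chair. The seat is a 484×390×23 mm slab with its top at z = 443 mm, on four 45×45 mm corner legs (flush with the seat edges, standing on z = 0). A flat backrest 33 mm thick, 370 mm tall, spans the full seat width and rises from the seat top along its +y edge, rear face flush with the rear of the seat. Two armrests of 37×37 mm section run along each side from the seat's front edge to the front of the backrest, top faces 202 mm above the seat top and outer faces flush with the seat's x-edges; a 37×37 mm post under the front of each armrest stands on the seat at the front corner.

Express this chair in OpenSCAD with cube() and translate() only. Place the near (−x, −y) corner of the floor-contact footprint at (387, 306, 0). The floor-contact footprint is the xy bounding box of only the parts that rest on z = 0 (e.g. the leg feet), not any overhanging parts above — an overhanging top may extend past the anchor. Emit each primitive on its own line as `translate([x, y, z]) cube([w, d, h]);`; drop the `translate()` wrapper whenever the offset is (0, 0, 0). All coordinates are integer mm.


translate([387, 306, 420]) cube([484, 390, 23]);
translate([387, 306, 0]) cube([45, 45, 420]);
translate([826, 306, 0]) cube([45, 45, 420]);
translate([387, 651, 0]) cube([45, 45, 420]);
translate([826, 651, 0]) cube([45, 45, 420]);
translate([387, 663, 443]) cube([484, 33, 370]);
translate([387, 306, 608]) cube([37, 357, 37]);
translate([834, 306, 608]) cube([37, 357, 37]);
translate([387, 306, 443]) cube([37, 37, 165]);
translate([834, 306, 443]) cube([37, 37, 165]);


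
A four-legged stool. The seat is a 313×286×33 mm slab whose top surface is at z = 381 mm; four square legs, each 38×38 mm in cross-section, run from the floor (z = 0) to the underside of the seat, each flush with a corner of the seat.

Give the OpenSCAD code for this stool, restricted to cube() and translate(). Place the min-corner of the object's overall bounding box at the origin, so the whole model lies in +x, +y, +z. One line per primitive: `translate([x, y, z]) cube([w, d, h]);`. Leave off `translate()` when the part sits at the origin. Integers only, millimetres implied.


translate([0, 0, 348]) cube([313, 286, 33]);
cube([38, 38, 348]);
translate([275, 0, 0]) cube([38, 38, 348]);
translate([0, 248, 0]) cube([38, 38, 348]);
translate([275, 248, 0]) cube([38, 38, 348]);


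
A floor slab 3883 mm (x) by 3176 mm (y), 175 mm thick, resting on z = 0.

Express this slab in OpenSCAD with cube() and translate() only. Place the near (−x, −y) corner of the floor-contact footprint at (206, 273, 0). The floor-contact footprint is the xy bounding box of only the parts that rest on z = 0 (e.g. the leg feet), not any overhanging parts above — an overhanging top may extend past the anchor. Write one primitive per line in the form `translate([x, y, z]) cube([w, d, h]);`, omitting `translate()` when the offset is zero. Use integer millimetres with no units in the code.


translate([206, 273, 0]) cube([3883, 3176, 175]);


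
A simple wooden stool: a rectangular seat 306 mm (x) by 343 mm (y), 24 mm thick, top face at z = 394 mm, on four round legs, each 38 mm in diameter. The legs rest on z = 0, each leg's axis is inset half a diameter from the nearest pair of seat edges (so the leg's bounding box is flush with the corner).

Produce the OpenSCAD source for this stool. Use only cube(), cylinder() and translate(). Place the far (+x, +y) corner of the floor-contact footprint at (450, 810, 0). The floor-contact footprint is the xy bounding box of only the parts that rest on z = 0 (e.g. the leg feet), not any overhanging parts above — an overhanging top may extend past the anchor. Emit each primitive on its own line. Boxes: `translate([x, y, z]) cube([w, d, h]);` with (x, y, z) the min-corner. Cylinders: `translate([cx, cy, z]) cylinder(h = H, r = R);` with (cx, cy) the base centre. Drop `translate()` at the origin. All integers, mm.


translate([144, 467, 370]) cube([306, 343, 24]);
translate([163, 486, 0]) cylinder(h = 370, r = 19);
translate([431, 486, 0]) cylinder(h = 370, r = 19);
translate([163, 791, 0]) cylinder(h = 370, r = 19);
translate([431, 791, 0]) cylinder(h = 370, r = 19);


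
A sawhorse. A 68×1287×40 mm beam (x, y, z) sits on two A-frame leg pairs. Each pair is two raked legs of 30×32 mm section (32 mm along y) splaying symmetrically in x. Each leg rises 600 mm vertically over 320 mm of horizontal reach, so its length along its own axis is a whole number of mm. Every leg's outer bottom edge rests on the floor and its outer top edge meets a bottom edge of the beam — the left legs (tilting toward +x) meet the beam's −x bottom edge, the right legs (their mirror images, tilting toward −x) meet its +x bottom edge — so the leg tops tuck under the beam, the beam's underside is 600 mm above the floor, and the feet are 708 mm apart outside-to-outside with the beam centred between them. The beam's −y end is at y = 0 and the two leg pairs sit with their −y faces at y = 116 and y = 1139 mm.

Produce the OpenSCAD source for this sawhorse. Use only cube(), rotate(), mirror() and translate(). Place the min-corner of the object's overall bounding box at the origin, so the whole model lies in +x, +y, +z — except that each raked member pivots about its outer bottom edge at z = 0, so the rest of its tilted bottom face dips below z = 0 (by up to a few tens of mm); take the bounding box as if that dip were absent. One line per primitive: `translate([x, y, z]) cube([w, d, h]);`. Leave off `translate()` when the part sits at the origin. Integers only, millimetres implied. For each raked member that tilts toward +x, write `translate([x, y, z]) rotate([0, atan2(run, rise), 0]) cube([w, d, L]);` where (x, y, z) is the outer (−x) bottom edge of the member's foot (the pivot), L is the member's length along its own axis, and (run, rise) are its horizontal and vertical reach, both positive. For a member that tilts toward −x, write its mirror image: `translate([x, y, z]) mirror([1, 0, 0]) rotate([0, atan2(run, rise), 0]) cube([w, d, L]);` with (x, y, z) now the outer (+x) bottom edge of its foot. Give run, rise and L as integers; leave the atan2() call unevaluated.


translate([320, 0, 600]) cube([68, 1287, 40]);
translate([0, 116, 0]) rotate([0, atan2(320, 600), 0]) cube([30, 32, 680]);
translate([708, 116, 0]) mirror([1, 0, 0]) rotate([0, atan2(320, 600), 0]) cube([30, 32, 680]);
translate([0, 1139, 0]) rotate([0, atan2(320, 600), 0]) cube([30, 32, 680]);
translate([708, 1139, 0]) mirror([1, 0, 0]) rotate([0, atan2(320, 600), 0]) cube([30, 32, 680]);


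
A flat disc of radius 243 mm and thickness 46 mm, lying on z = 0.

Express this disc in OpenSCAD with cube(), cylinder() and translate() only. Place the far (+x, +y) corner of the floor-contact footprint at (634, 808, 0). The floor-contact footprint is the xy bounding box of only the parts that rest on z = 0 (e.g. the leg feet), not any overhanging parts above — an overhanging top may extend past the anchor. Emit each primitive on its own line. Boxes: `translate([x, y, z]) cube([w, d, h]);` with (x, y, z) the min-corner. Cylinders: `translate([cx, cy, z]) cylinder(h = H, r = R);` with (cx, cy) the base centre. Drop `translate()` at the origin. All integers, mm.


translate([391, 565, 0]) cylinder(h = 46, r = 243);


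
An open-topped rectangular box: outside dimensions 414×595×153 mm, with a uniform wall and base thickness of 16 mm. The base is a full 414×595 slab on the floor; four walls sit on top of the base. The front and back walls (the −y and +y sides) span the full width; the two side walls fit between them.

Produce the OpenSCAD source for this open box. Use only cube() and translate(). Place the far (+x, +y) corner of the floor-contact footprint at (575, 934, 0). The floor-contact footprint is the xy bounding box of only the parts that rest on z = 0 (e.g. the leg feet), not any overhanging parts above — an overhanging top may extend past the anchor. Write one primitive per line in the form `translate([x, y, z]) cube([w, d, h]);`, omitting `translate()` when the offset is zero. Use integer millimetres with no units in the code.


translate([161, 339, 0]) cube([414, 595, 16]);
translate([161, 339, 16]) cube([414, 16, 137]);
translate([161, 918, 16]) cube([414, 16, 137]);
translate([161, 355, 16]) cube([16, 563, 137]);
translate([559, 355, 16]) cube([16, 563, 137]);


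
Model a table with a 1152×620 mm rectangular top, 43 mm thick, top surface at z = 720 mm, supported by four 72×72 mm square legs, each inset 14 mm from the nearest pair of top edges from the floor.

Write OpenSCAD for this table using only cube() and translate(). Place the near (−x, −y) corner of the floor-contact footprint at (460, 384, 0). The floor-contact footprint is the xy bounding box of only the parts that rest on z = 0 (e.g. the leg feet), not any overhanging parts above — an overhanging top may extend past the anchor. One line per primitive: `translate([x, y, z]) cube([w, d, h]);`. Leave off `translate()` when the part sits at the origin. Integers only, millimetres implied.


translate([446, 370, 677]) cube([1152, 620, 43]);
translate([460, 384, 0]) cube([72, 72, 677]);
translate([1512, 384, 0]) cube([72, 72, 677]);
translate([460, 904, 0]) cube([72, 72, 677]);
translate([1512, 904, 0]) cube([72, 72, 677]);


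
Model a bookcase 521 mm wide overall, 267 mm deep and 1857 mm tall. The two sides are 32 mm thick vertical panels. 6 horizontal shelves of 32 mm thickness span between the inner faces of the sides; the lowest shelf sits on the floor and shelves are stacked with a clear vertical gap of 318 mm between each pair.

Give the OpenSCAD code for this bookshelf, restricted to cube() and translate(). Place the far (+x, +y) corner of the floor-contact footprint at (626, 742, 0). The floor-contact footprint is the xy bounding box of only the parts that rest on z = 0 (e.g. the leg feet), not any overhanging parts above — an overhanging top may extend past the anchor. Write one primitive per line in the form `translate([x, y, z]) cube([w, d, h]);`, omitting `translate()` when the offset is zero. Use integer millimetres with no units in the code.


translate([105, 475, 0]) cube([32, 267, 1857]);
translate([594, 475, 0]) cube([32, 267, 1857]);
translate([137, 475, 0]) cube([457, 267, 32]);
translate([137, 475, 350]) cube([457, 267, 32]);
translate([137, 475, 700]) cube([457, 267, 32]);
translate([137, 475, 1050]) cube([457, 267, 32]);
translate([137, 475, 1400]) cube([457, 267, 32]);
translate([137, 475, 1750]) cube([457, 267, 32]);


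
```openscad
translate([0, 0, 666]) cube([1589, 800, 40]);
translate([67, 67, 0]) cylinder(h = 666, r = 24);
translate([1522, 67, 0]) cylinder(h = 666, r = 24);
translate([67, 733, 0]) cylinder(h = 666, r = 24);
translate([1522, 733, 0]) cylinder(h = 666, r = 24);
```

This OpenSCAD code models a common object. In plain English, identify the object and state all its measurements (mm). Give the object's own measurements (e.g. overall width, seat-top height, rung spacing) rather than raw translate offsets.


A table: top 1589 mm (x) × 800 mm (y), 40 mm thick, upper face at z = 706 mm, on four round legs of 48 mm diameter, each leg's bounding box inset 43 mm from the nearest pair of top edges from z = 0 to the bottom of the top.


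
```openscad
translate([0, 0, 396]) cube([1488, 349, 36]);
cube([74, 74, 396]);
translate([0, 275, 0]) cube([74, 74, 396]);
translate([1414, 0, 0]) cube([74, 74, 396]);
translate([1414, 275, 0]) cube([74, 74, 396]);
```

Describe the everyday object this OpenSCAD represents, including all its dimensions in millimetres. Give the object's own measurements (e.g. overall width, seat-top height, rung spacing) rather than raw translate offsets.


A long wooden bench with a 1488 mm (x) × 349 mm (y) seat, 36 mm thick, its top surface 432 mm above the floor. Four 74 mm square legs at the seat corners, flush with the edges, run from z = 0 to the seat underside.


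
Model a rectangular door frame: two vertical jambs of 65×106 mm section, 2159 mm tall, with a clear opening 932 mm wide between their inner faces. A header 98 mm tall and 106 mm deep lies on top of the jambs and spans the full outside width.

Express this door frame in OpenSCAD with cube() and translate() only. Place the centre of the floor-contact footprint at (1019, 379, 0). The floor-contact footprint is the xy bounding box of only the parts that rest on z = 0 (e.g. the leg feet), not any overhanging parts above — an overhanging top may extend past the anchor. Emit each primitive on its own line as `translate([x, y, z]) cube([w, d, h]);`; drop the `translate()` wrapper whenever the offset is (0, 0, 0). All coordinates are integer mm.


translate([488, 326, 0]) cube([65, 106, 2159]);
translate([1485, 326, 0]) cube([65, 106, 2159]);
translate([488, 326, 2159]) cube([1062, 106, 98]);


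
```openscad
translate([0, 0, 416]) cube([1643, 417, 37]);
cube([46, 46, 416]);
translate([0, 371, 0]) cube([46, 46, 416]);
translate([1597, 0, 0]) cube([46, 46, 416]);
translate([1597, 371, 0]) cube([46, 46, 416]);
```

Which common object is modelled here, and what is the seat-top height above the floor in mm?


A bench. The seat-top height is 453 mm.

A long slab on four corner posts — a bench. The slab sits at z = 416 with thickness 37, so the top is 416 + 37 = 453 mm.


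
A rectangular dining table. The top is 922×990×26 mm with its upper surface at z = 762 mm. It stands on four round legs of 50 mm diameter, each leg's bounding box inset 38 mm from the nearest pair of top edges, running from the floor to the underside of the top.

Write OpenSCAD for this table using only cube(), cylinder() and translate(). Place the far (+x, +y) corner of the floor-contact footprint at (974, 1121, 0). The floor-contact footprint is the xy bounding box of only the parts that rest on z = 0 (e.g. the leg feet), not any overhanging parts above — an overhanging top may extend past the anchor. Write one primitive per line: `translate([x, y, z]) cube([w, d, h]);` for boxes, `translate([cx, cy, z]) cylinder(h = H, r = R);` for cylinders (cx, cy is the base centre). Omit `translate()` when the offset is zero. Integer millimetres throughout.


translate([90, 169, 736]) cube([922, 990, 26]);
translate([153, 232, 0]) cylinder(h = 736, r = 25);
translate([949, 232, 0]) cylinder(h = 736, r = 25);
translate([153, 1096, 0]) cylinder(h = 736, r = 25);
translate([949, 1096, 0]) cylinder(h = 736, r = 25);


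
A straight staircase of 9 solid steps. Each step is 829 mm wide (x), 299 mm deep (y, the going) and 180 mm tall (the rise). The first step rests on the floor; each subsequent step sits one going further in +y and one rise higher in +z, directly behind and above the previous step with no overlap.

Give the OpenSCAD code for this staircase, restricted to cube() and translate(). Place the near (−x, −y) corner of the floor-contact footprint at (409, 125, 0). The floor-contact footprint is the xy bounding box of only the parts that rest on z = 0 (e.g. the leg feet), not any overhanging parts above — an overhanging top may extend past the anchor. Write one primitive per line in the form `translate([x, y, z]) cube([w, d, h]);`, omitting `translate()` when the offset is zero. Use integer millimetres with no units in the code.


translate([409, 125, 0]) cube([829, 299, 180]);
translate([409, 424, 180]) cube([829, 299, 180]);
translate([409, 723, 360]) cube([829, 299, 180]);
translate([409, 1022, 540]) cube([829, 299, 180]);
translate([409, 1321, 720]) cube([829, 299, 180]);
translate([409, 1620, 900]) cube([829, 299, 180]);
translate([409, 1919, 1080]) cube([829, 299, 180]);
translate([409, 2218, 1260]) cube([829, 299, 180]);
translate([409, 2517, 1440]) cube([829, 299, 180]);


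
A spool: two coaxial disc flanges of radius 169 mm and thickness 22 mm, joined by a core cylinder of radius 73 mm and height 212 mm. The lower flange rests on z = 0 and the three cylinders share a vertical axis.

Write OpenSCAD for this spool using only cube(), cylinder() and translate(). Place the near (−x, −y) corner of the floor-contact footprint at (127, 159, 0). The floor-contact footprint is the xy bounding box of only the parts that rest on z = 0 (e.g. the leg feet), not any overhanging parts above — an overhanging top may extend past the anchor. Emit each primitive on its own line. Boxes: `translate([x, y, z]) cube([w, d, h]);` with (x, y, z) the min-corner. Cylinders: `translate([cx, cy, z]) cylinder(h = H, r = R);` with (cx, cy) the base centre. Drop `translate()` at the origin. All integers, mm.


translate([296, 328, 0]) cylinder(h = 22, r = 169);
translate([296, 328, 22]) cylinder(h = 212, r = 73);
translate([296, 328, 234]) cylinder(h = 22, r = 169);


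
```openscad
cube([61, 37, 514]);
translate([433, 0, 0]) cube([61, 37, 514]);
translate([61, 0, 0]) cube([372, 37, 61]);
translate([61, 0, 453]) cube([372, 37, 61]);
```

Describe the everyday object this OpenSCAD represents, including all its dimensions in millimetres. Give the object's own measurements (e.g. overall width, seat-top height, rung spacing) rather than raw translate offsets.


A rectangular picture frame lying in the x–z plane (depth along y). The opening is 372 mm wide (x) by 392 mm tall (z), surrounded by a border 61 mm wide on all four sides. The frame is 37 mm deep and is made of two full-height vertical stiles with two horizontal rails fitted between them.


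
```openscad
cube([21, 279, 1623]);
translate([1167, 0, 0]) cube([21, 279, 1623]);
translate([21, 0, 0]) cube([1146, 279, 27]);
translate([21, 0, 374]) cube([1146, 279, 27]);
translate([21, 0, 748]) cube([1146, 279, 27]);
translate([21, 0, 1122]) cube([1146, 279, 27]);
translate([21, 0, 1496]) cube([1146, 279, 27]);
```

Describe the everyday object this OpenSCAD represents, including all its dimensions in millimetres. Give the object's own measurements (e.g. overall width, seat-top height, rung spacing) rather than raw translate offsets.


An open bookshelf. Two side panels, each 21 mm thick, 279 mm deep and 1623 mm tall, stand 1188 mm apart (outside-to-outside). Between them sit 5 shelves, each 27 mm thick and 279 mm deep, spanning the full gap between the sides. The bottom shelf rests on the floor (its underside at z = 0) and the clear gap between one shelf's top and the next shelf's underside is 347 mm.


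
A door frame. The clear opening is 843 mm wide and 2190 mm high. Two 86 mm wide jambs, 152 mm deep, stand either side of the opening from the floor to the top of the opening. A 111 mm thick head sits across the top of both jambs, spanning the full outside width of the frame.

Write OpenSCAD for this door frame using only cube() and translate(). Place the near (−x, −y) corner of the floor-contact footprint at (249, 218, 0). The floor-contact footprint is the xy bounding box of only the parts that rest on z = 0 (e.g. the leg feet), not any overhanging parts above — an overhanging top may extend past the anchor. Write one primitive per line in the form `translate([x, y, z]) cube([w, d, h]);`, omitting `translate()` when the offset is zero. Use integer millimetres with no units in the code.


translate([249, 218, 0]) cube([86, 152, 2190]);
translate([1178, 218, 0]) cube([86, 152, 2190]);
translate([249, 218, 2190]) cube([1015, 152, 111]);


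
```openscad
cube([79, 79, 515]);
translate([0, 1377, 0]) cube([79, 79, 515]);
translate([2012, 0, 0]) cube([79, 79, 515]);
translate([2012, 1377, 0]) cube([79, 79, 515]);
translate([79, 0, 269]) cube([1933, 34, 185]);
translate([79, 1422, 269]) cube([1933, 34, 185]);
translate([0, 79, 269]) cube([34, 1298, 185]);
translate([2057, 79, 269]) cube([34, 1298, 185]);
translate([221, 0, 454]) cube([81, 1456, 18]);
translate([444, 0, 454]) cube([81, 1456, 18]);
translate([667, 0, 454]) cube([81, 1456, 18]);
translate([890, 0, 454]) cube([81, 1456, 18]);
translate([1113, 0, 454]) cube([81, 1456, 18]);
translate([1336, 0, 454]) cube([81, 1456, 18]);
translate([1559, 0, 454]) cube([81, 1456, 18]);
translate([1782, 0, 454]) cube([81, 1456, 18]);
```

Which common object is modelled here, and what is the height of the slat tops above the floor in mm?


A bed frame. The slat-top height is 472 mm.

Four posts, four rails, and a row of slats — a bed frame. Slats sit on the rails at z = 269 + 185 = 454; with slat thickness 18, the top is 472 mm.


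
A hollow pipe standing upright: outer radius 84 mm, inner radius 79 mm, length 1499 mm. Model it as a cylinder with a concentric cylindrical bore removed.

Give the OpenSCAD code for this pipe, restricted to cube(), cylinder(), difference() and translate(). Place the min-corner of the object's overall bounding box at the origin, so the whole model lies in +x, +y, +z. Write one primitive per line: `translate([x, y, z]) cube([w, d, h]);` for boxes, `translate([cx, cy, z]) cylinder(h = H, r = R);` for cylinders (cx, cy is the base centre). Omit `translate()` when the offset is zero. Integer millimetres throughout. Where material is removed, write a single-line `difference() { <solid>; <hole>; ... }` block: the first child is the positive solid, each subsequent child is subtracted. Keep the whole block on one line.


difference() { translate([84, 84, 0]) cylinder(h = 1499, r = 84); translate([84, 84, 0]) cylinder(h = 1499, r = 79); }


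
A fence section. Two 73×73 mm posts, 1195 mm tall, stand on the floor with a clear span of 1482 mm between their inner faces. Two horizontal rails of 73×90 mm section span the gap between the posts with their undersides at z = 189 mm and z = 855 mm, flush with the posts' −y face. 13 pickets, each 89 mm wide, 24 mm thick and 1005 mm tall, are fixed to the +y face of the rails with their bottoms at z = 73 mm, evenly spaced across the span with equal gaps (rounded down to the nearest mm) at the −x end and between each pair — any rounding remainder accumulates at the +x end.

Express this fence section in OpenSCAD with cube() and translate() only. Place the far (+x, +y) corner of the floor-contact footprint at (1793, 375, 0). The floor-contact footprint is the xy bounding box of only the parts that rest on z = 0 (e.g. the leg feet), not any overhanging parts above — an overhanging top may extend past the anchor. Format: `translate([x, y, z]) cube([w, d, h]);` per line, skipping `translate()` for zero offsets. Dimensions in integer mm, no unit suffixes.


translate([165, 302, 0]) cube([73, 73, 1195]);
translate([1720, 302, 0]) cube([73, 73, 1195]);
translate([238, 302, 189]) cube([1482, 73, 90]);
translate([238, 302, 855]) cube([1482, 73, 90]);
translate([261, 375, 73]) cube([89, 24, 1005]);
translate([373, 375, 73]) cube([89, 24, 1005]);
translate([485, 375, 73]) cube([89, 24, 1005]);
translate([597, 375, 73]) cube([89, 24, 1005]);
translate([709, 375, 73]) cube([89, 24, 1005]);
translate([821, 375, 73]) cube([89, 24, 1005]);
translate([933, 375, 73]) cube([89, 24, 1005]);
translate([1045, 375, 73]) cube([89, 24, 1005]);
translate([1157, 375, 73]) cube([89, 24, 1005]);
translate([1269, 375, 73]) cube([89, 24, 1005]);
translate([1381, 375, 73]) cube([89, 24, 1005]);
translate([1493, 375, 73]) cube([89, 24, 1005]);
translate([1605, 375, 73]) cube([89, 24, 1005]);


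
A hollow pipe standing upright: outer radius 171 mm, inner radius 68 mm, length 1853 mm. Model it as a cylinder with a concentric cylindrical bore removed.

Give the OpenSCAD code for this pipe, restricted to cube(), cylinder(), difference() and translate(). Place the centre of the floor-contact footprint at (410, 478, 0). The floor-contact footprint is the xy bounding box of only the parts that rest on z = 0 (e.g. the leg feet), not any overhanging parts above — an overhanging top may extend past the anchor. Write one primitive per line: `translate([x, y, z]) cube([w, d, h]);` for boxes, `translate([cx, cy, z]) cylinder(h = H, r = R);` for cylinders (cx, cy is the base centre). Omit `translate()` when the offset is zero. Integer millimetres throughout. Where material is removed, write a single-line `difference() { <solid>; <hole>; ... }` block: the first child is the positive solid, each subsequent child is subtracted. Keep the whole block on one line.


difference() { translate([410, 478, 0]) cylinder(h = 1853, r = 171); translate([410, 478, 0]) cylinder(h = 1853, r = 68); }


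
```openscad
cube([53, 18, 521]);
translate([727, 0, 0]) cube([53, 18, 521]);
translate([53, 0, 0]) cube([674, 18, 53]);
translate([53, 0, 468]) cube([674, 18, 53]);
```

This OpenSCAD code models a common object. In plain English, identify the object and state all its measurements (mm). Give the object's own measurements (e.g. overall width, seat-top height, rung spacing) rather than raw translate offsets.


A rectangular picture frame lying in the x–z plane (depth along y). The opening is 674 mm wide (x) by 415 mm tall (z), surrounded by a border 53 mm wide on all four sides. The frame is 18 mm deep and is made of two full-height vertical stiles with two horizontal rails fitted between them.


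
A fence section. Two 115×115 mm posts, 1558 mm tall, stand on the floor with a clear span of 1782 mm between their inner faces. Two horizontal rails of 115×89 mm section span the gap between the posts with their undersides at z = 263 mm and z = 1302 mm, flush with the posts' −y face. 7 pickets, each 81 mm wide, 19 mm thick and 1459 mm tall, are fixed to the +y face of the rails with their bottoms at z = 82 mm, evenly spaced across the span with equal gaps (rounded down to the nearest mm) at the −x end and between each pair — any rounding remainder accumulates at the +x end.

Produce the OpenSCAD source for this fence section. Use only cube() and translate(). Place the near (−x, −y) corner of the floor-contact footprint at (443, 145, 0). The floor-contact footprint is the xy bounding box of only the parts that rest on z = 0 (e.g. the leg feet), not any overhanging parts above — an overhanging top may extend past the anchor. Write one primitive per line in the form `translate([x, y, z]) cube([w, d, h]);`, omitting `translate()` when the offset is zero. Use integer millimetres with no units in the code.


translate([443, 145, 0]) cube([115, 115, 1558]);
translate([2340, 145, 0]) cube([115, 115, 1558]);
translate([558, 145, 263]) cube([1782, 115, 89]);
translate([558, 145, 1302]) cube([1782, 115, 89]);
translate([709, 260, 82]) cube([81, 19, 1459]);
translate([941, 260, 82]) cube([81, 19, 1459]);
translate([1173, 260, 82]) cube([81, 19, 1459]);
translate([1405, 260, 82]) cube([81, 19, 1459]);
translate([1637, 260, 82]) cube([81, 19, 1459]);
translate([1869, 260, 82]) cube([81, 19, 1459]);
translate([2101, 260, 82]) cube([81, 19, 1459]);


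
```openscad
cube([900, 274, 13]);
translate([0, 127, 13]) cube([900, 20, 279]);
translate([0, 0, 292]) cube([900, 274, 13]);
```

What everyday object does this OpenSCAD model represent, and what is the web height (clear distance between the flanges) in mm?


An I-beam. The web height is 279 mm.

Two wide flanges with a thin centred web — an I-beam. Overall 305 mm minus two 13 mm flanges gives a web of 305 − 2·13 = 279 mm.


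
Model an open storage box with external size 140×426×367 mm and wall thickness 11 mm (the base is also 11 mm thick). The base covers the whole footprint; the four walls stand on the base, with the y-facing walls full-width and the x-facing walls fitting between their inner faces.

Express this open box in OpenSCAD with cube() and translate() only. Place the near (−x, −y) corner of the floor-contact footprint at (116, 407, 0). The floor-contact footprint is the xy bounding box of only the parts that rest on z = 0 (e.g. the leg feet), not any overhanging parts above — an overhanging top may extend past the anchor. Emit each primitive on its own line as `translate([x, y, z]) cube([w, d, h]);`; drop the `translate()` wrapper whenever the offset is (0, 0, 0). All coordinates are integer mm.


translate([116, 407, 0]) cube([140, 426, 11]);
translate([116, 407, 11]) cube([140, 11, 356]);
translate([116, 822, 11]) cube([140, 11, 356]);
translate([116, 418, 11]) cube([11, 404, 356]);
translate([245, 418, 11]) cube([11, 404, 356]);


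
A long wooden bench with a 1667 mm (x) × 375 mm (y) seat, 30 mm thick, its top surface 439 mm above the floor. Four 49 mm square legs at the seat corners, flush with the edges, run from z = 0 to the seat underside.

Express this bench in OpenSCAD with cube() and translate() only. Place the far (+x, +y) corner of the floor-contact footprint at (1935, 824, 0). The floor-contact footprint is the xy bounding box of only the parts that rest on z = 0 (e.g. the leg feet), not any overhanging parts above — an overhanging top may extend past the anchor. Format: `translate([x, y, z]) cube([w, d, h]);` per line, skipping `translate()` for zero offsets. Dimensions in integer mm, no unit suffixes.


translate([268, 449, 409]) cube([1667, 375, 30]);
translate([268, 449, 0]) cube([49, 49, 409]);
translate([268, 775, 0]) cube([49, 49, 409]);
translate([1886, 449, 0]) cube([49, 49, 409]);
translate([1886, 775, 0]) cube([49, 49, 409]);


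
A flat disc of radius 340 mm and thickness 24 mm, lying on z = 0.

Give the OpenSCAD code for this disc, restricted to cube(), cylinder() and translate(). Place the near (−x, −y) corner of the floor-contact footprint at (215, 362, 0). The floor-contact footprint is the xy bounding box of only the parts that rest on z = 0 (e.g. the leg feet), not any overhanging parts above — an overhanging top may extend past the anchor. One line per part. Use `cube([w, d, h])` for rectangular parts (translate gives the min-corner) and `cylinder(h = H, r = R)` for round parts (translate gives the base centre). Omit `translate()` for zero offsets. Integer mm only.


translate([555, 702, 0]) cylinder(h = 24, r = 340);


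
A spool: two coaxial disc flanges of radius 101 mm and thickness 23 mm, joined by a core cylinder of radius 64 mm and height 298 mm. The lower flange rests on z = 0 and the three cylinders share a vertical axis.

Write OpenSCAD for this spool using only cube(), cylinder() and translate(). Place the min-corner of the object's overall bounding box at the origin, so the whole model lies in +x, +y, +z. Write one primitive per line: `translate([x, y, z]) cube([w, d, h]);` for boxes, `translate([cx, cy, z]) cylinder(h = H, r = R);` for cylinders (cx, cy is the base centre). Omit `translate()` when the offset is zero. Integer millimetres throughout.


translate([101, 101, 0]) cylinder(h = 23, r = 101);
translate([101, 101, 23]) cylinder(h = 298, r = 64);
translate([101, 101, 321]) cylinder(h = 23, r = 101);
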